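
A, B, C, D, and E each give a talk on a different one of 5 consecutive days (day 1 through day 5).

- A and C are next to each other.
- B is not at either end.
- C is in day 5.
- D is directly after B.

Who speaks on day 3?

With clues 1–3, A and C are ruled out for day 3.
With clues 1–4, B and E are ruled out for day 3.
So day 3 is D.

D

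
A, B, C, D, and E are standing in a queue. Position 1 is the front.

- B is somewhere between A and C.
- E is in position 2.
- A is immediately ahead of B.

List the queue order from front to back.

From clue 1: B is in {2,3,4}.
From clues 1–2: E → position 2.
From clues 1–3: D → position 1, A → position 3, B → position 4, C → position 5.

D, E, A, B, C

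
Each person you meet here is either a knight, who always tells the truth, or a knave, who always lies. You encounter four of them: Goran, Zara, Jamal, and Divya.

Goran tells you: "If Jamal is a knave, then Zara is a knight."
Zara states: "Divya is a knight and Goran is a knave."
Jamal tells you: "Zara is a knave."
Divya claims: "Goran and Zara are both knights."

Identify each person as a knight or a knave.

Goran: knight, Zara: knave, Jamal: knight, Divya: knave

Consider Goran. Suppose Goran is a knave.
Then no assignment of the remaining roles makes every statement match its speaker's type — contradiction.
So Goran is a knight.
With that fixed, Zara's statement is false, so Zara is a knave.
With that fixed, Jamal's statement is true, so Jamal is a knight.
With that fixed, Divya's statement is false, so Divya is a knave.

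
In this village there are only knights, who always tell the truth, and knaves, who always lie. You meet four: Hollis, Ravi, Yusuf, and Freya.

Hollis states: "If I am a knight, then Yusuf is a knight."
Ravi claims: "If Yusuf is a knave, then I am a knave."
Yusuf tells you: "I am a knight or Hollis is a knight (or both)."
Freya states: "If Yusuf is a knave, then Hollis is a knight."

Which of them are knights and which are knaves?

Hollis: knight, Ravi: knight, Yusuf: knight, Freya: knight

Consider Hollis. Suppose Hollis is a knave.
Then Hollis's own statement would have to be false, but it can't be — contradiction.
So Hollis is a knight.
With that fixed, Yusuf's statement is true, so Yusuf is a knight.
With that fixed, Freya's statement is true, so Freya is a knight.
With that fixed, Ravi's statement is true, so Ravi is a knight.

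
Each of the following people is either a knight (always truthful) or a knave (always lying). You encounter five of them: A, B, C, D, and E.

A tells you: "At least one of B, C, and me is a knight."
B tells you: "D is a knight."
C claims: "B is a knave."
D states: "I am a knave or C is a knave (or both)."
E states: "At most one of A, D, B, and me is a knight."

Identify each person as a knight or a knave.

A: knight, B: knight, C: knave, D: knight, E: knave

Consider A. Suppose A is a knave.
Then no assignment of the remaining roles makes every statement match its speaker's type — contradiction.
So A is a knight.
Consider B. Suppose B is a knave.
Then no assignment of the remaining roles makes every statement match its speaker's type — contradiction.
So B is a knight.
With that fixed, C's statement is false, so C is a knave.
With that fixed, D's statement is true, so D is a knight.
With that fixed, E's statement is false, so E is a knave.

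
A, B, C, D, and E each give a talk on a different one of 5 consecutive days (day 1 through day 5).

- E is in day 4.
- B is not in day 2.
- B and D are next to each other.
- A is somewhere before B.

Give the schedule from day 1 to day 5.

A, D, B, E, C

From clue 1: E → day 4.
From clues 1–2: B is in {1,3,5}.
From clues 1–3: D → day 2.
From clues 1–4: A → day 1, B → day 3, C → day 5.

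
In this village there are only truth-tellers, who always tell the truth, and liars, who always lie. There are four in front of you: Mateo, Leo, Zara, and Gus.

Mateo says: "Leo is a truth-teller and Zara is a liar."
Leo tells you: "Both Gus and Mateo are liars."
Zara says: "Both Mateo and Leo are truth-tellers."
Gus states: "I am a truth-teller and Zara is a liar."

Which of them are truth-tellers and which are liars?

Consider Mateo. Suppose Mateo is a truth-teller.
Then no assignment of the remaining roles makes every statement match its speaker's type — contradiction.
So Mateo is a liar.
With that fixed, Zara's statement is false, so Zara is a liar.
Consider Leo. Suppose Leo is a truth-teller.
Then Mateo's statement comes out true, contradicting Mateo being a liar.
So Leo is a liar.
Consider Gus. Suppose Gus is a liar.
Then Leo's statement comes out true, contradicting Leo being a liar.
So Gus is a truth-teller.

Mateo: liar, Leo: liar, Zara: liar, Gus: truth-teller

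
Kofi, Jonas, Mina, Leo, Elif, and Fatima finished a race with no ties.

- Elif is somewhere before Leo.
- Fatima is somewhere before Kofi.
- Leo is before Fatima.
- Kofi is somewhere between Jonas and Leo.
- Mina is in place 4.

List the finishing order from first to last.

From clue 1: Leo is in {2,3,4,5,6}.
From clues 1–2: Kofi is in {2,3,4,5,6}.
From clues 1–3: Kofi is in {4,5,6}.
From clues 1–4: Kofi is in {4,5}.
From clues 1–5: Elif → place 1, Leo → place 2, Fatima → place 3, Mina → place 4, Kofi → place 5, Jonas → place 6.

Elif, Leo, Fatima, Mina, Kofi, Jonas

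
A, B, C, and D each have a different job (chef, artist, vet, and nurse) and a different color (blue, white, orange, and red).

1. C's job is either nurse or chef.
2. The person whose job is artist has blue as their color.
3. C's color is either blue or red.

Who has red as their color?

With clues 1–3, A, B, and D are impossible for the one with color red.
That leaves C.

C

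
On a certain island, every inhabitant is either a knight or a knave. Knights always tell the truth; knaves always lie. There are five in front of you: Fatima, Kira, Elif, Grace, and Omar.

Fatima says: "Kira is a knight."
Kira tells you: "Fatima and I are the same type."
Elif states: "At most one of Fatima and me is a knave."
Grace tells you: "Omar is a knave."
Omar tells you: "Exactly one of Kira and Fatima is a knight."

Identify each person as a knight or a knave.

Fatima: knight, Kira: knight, Elif: knight, Grace: knight, Omar: knave

Consider Fatima. Suppose Fatima is a knave.
Then whichever role Kira has, Kira's statement has the wrong truth value — contradiction.
So Fatima is a knight.
With that fixed, Elif's statement is true, so Elif is a knight.
Consider Kira. Suppose Kira is a knave.
Then Fatima's statement comes out false, contradicting Fatima being a knight.
So Kira is a knight.
With that fixed, Omar's statement is false, so Omar is a knave.
With that fixed, Grace's statement is true, so Grace is a knight.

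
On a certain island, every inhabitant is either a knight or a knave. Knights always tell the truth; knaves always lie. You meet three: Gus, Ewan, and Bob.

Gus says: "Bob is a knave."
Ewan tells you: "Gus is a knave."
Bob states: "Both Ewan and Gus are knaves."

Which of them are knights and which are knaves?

Gus: knight, Ewan: knave, Bob: knave

Consider Gus. Suppose Gus is a knave.
Then no assignment of the remaining roles makes every statement match its speaker's type — contradiction.
So Gus is a knight.
With that fixed, Ewan's statement is false, so Ewan is a knave.
With that fixed, Bob's statement is false, so Bob is a knave.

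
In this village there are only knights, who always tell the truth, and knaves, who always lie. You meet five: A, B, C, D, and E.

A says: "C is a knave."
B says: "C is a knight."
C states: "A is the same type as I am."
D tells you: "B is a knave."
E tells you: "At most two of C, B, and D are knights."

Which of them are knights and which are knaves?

A: knight, B: knave, C: knave, D: knight, E: knight

Consider A. Suppose A is a knave.
Then whichever role C has, C's statement has the wrong truth value — contradiction.
So A is a knight.
Consider B. Suppose B is a knight.
Then no assignment of the remaining roles makes every statement match its speaker's type — contradiction.
So B is a knave.
With that fixed, D's statement is true, so D is a knight.
With that fixed, E's statement is true, so E is a knight.
Consider C. Suppose C is a knight.
Then A's statement comes out false, contradicting A being a knight.
So C is a knave.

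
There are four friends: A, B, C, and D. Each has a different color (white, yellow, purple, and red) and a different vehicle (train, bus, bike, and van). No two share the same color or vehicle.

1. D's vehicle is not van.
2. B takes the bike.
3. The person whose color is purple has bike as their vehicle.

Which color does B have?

With clues 1–3, red, white, and yellow are impossible for B's color.
That leaves purple.

purple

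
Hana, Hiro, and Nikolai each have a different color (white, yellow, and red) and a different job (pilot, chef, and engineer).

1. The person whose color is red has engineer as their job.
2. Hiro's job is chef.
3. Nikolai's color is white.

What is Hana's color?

red

With clues 1–3, white and yellow are impossible for Hana's color.
That leaves red.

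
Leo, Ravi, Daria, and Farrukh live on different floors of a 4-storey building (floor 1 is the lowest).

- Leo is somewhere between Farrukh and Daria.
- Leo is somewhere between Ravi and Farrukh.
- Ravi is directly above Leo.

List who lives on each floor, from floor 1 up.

Farrukh, Leo, Ravi, Daria

From clue 1: Leo is in {2,3}.
From clues 1–3: Farrukh → floor 1, Leo → floor 2, Ravi → floor 3, Daria → floor 4.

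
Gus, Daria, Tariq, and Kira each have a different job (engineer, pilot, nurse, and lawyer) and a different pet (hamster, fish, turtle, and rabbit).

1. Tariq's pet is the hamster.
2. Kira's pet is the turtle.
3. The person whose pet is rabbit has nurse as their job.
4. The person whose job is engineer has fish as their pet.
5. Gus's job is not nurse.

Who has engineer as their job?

Gus

With clues 1–4, Kira and Tariq are impossible for the one with job engineer.
With clues 1–5, Daria is impossible for the one with job engineer.
That leaves Gus.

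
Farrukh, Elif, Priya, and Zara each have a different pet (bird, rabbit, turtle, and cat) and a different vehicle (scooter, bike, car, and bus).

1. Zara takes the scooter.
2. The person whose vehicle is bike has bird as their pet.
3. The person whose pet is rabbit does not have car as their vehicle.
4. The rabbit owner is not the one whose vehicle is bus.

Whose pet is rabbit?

With clues 1–4, Elif, Farrukh, and Priya are impossible for the one with pet rabbit.
That leaves Zara.

Zara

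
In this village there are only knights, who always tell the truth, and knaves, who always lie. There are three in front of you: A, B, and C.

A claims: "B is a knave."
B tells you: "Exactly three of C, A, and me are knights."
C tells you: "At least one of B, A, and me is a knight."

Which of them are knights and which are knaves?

Consider A. Suppose A is a knave.
Then no assignment of the remaining roles makes every statement match its speaker's type — contradiction.
So A is a knight.
With that fixed, C's statement is true, so C is a knight.
Consider B. Suppose B is a knight.
Then A's statement comes out false, contradicting A being a knight.
So B is a knave.

A: knight, B: knave, C: knight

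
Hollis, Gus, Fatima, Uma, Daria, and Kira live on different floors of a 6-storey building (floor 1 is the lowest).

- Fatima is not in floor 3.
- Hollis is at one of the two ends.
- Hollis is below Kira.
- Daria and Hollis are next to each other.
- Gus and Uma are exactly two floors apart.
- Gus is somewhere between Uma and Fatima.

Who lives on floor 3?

With clue 1, Fatima is ruled out for floor 3.
With clues 1–2, Hollis is ruled out for floor 3.
With clues 1–4, Daria is ruled out for floor 3.
With clues 1–6, Gus and Kira are ruled out for floor 3.
So floor 3 is Uma.

Uma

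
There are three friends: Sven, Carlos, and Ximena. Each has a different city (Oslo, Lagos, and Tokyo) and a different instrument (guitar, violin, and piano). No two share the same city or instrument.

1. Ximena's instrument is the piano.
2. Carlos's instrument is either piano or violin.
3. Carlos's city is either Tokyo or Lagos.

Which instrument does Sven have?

guitar

Clue 1 rules out piano for Sven's instrument.
With clues 1–2, violin is impossible for Sven's instrument.
That leaves guitar.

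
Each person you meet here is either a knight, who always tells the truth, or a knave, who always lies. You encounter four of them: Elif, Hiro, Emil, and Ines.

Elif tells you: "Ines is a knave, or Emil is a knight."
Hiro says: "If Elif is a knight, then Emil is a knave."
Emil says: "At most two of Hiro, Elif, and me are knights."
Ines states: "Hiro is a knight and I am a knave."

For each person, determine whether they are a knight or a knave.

Elif: knight, Hiro: knave, Emil: knight, Ines: knave

Consider Elif. Suppose Elif is a knave.
Then no assignment of the remaining roles makes every statement match its speaker's type — contradiction.
So Elif is a knight.
Consider Hiro. Suppose Hiro is a knight.
Then whichever role Emil has, Emil's statement has the wrong truth value — contradiction.
So Hiro is a knave.
With that fixed, Emil's statement is true, so Emil is a knight.
With that fixed, Ines's statement is false, so Ines is a knave.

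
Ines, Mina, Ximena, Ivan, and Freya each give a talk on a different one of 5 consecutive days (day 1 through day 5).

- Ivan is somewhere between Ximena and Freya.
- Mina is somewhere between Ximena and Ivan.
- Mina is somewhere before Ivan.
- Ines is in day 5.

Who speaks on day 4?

Freya

With clues 1–3, Mina and Ximena are ruled out for day 4.
With clues 1–4, Ines and Ivan are ruled out for day 4.
So day 4 is Freya.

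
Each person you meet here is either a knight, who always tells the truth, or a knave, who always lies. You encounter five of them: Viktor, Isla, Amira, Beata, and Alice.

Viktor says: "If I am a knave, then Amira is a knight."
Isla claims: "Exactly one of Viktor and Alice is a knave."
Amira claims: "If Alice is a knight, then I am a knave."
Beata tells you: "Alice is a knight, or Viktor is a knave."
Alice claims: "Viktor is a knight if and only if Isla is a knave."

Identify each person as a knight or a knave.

Viktor: knight, Isla: knight, Amira: knight, Beata: knave, Alice: knave

Consider Viktor. Suppose Viktor is a knave.
Then no assignment of the remaining roles makes every statement match its speaker's type — contradiction.
So Viktor is a knight.
Consider Isla. Suppose Isla is a knave.
Then no assignment of the remaining roles makes every statement match its speaker's type — contradiction.
So Isla is a knight.
With that fixed, Alice's statement is false, so Alice is a knave.
With that fixed, Amira's statement is true, so Amira is a knight.
With that fixed, Beata's statement is false, so Beata is a knave.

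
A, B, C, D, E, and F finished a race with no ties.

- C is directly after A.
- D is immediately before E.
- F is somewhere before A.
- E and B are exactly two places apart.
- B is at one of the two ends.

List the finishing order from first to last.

B, D, E, F, A, C

From clue 1: A is in {1,2,3,4,5}.
From clues 1–3: A is in {2,3,4,5}.
From clues 1–4: A is in {2,5}.
From clues 1–5: B → place 1, D → place 2, E → place 3, F → place 4, A → place 5, C → place 6.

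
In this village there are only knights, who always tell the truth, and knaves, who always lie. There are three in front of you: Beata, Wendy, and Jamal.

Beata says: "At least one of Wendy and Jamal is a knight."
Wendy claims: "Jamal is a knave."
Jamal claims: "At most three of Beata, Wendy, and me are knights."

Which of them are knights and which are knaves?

Beata: knight, Wendy: knave, Jamal: knight

Regardless of anyone's role, Jamal's statement is true, so Jamal is a knight.
With that fixed, Beata's statement is true, so Beata is a knight.
With that fixed, Wendy's statement is false, so Wendy is a knave.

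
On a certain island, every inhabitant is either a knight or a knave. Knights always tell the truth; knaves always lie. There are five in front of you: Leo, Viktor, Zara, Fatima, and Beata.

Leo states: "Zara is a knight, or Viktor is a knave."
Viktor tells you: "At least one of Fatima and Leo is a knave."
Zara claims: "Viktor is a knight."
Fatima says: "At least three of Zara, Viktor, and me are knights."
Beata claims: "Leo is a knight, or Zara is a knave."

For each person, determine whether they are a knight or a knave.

Consider Leo. Suppose Leo is a knave.
Then no assignment of the remaining roles makes every statement match its speaker's type — contradiction.
So Leo is a knight.
With that fixed, Beata's statement is true, so Beata is a knight.
Consider Viktor. Suppose Viktor is a knave.
Then no assignment of the remaining roles makes every statement match its speaker's type — contradiction.
So Viktor is a knight.
With that fixed, Zara's statement is true, so Zara is a knight.
Consider Fatima. Suppose Fatima is a knight.
Then Viktor's statement comes out false, contradicting Viktor being a knight.
So Fatima is a knave.

Leo: knight, Viktor: knight, Zara: knight, Fatima: knave, Beata: knight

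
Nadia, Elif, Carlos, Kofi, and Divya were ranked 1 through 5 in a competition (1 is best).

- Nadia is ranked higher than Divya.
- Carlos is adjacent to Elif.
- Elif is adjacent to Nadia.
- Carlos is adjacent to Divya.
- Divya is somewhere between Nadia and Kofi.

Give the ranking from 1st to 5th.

From clue 1: Nadia is in {1,2,3,4}.
From clues 1–3: Elif is in {2,3}.
From clues 1–4: Nadia is in {1,2}.
From clues 1–5: Nadia → rank 1, Elif → rank 2, Carlos → rank 3, Divya → rank 4, Kofi → rank 5.

Nadia, Elif, Carlos, Divya, Kofi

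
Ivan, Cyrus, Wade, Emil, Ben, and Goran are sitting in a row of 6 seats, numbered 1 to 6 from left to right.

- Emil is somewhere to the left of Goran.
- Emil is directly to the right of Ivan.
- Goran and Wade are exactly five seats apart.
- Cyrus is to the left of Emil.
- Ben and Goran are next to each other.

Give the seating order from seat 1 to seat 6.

Wade, Cyrus, Ivan, Emil, Ben, Goran

From clue 1: Emil is in {1,2,3,4,5}.
From clues 1–2: Ivan is in {1,2,3,4}.
From clues 1–3: Wade → seat 1, Goran → seat 6.
From clues 1–4: Ivan is in {3,4}.
From clues 1–5: Cyrus → seat 2, Ivan → seat 3, Emil → seat 4, Ben → seat 5.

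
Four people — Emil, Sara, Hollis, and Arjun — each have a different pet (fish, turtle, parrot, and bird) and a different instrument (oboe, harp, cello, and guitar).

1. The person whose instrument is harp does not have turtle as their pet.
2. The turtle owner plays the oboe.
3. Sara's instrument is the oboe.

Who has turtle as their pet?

With clues 1–3, Arjun, Emil, and Hollis are impossible for the one with pet turtle.
That leaves Sara.

Sara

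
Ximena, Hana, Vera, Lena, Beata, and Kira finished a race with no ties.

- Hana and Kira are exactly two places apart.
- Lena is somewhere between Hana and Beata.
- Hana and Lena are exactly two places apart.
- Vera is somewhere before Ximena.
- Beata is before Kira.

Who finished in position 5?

Ximena

With clues 1–3, Beata, Hana, and Kira are ruled out for place 5.
With clues 1–4, Vera is ruled out for place 5.
With clues 1–5, Lena is ruled out for place 5.
So place 5 is Ximena.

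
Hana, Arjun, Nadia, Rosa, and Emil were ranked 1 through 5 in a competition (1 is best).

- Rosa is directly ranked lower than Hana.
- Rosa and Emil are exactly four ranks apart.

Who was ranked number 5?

With clue 1, Hana is ruled out for rank 5.
With clues 1–2, Arjun, Emil, and Nadia are ruled out for rank 5.
So rank 5 is Rosa.

Rosa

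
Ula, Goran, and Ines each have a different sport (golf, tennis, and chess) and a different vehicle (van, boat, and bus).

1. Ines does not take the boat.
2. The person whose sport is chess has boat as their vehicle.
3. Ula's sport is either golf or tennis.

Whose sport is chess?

Goran

With clues 1–2, Ines is impossible for the one with sport chess.
With clues 1–3, Ula is impossible for the one with sport chess.
That leaves Goran.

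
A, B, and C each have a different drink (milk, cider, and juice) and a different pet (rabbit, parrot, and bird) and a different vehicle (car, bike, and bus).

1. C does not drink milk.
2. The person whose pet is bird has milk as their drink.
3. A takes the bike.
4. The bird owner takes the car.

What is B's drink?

milk

With clues 1–4, cider and juice are impossible for B's drink.
That leaves milk.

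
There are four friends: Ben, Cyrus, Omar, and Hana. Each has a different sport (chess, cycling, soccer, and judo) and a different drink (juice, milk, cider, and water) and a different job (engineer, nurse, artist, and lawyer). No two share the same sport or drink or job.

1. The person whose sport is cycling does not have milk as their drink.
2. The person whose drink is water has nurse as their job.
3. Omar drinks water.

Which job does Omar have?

With clues 1–3, artist, engineer, and lawyer are impossible for Omar's job.
That leaves nurse.

nurse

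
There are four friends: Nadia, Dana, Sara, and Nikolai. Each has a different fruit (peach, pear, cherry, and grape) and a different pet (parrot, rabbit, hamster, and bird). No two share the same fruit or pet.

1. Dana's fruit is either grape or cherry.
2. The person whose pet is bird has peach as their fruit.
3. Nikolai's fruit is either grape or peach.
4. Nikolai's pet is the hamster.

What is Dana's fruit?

cherry

Clue 1 rules out peach and pear for Dana's fruit.
With clues 1–4, grape is impossible for Dana's fruit.
That leaves cherry.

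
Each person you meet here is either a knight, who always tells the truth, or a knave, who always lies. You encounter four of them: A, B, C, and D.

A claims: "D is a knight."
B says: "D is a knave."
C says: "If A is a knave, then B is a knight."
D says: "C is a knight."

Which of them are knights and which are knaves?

Consider A. Suppose A is a knave.
Then no assignment of the remaining roles makes every statement match its speaker's type — contradiction.
So A is a knight.
With that fixed, C's statement is true, so C is a knight.
With that fixed, D's statement is true, so D is a knight.
With that fixed, B's statement is false, so B is a knave.

A: knight, B: knave, C: knight, D: knight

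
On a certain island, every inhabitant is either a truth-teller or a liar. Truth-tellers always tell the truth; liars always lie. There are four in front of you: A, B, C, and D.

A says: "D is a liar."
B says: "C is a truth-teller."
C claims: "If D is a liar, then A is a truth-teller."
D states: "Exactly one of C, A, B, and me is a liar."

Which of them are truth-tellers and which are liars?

Consider A. Suppose A is a truth-teller.
Then no assignment of the remaining roles makes every statement match its speaker's type — contradiction.
So A is a liar.
Consider B. Suppose B is a liar.
Then no assignment of the remaining roles makes every statement match its speaker's type — contradiction.
So B is a truth-teller.
Consider C. Suppose C is a liar.
Then B's statement comes out false, contradicting B being a truth-teller.
So C is a truth-teller.
Consider D. Suppose D is a liar.
Then A's statement comes out true, contradicting A being a liar.
So D is a truth-teller.

A: liar, B: truth-teller, C: truth-teller, D: truth-teller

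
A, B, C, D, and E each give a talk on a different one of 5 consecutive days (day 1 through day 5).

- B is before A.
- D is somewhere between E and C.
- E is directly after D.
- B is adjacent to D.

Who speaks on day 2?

B

With clues 1–3, E is ruled out for day 2.
With clues 1–4, A, C, and D are ruled out for day 2.
So day 2 is B.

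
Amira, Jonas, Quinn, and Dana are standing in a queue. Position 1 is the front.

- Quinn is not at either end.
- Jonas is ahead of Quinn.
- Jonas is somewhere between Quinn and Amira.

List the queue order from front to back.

Amira, Jonas, Quinn, Dana

From clue 1: Quinn is in {2,3}.
From clues 1–2: Jonas is in {1,2}.
From clues 1–3: Amira → position 1, Jonas → position 2, Quinn → position 3, Dana → position 4.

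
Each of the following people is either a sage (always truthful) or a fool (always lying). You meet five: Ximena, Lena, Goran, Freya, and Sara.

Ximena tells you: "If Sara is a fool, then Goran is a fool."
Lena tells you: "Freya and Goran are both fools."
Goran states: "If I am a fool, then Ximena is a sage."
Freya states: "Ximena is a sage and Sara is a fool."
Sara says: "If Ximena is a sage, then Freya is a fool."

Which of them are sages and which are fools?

Consider Ximena. Suppose Ximena is a fool.
Then no assignment of the remaining roles makes every statement match its speaker's type — contradiction.
So Ximena is a sage.
With that fixed, Goran's statement is true, so Goran is a sage.
With that fixed, Lena's statement is false, so Lena is a fool.
Consider Freya. Suppose Freya is a sage.
Then no assignment of the remaining roles makes every statement match its speaker's type — contradiction.
So Freya is a fool.
With that fixed, Sara's statement is true, so Sara is a sage.

Ximena: sage, Lena: fool, Goran: sage, Freya: fool, Sara: sage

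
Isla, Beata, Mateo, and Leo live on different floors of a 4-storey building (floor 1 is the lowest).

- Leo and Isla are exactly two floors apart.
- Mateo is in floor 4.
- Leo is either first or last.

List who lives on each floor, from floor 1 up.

From clues 1–2: Beata → floor 2, Mateo → floor 4.
From clues 1–3: Leo → floor 1, Isla → floor 3.

Leo, Beata, Isla, Mateo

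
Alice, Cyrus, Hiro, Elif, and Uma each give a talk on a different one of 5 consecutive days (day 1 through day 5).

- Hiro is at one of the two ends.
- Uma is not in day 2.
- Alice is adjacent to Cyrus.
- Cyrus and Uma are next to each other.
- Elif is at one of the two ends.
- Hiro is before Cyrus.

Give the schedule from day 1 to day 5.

Hiro, Alice, Cyrus, Uma, Elif

From clue 1: Hiro is in {1,5}.
From clues 1–5: Alice → day 2, Cyrus → day 3, Uma → day 4.
From clues 1–6: Hiro → day 1, Elif → day 5.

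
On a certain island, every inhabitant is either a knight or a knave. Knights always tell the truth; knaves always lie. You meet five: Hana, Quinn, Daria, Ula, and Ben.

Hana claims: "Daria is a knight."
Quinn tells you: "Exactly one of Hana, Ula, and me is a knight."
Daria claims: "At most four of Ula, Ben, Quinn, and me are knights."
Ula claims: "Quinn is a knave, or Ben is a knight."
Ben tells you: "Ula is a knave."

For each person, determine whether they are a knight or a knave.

Regardless of anyone's role, Daria's statement is true, so Daria is a knight.
With that fixed, Hana's statement is true, so Hana is a knight.
Consider Quinn. Suppose Quinn is a knight.
Then Quinn's own statement would have to be true, but it can't be — contradiction.
So Quinn is a knave.
With that fixed, Ula's statement is true, so Ula is a knight.
With that fixed, Ben's statement is false, so Ben is a knave.

Hana: knight, Quinn: knave, Daria: knight, Ula: knight, Ben: knave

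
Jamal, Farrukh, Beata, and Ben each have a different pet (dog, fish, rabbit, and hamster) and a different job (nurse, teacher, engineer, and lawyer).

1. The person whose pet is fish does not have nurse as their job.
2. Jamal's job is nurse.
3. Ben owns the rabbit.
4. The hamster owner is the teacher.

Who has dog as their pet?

Jamal

With clues 1–3, Ben is impossible for the one with pet dog.
With clues 1–4, Beata and Farrukh are impossible for the one with pet dog.
That leaves Jamal.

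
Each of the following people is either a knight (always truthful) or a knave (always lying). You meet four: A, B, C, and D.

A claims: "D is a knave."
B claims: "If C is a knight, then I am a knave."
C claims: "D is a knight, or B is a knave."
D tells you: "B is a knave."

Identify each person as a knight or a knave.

Consider A. Suppose A is a knave.
Then no assignment of the remaining roles makes every statement match its speaker's type — contradiction.
So A is a knight.
Consider B. Suppose B is a knave.
Then B's own statement would have to be false, but it can't be — contradiction.
So B is a knight.
With that fixed, D's statement is false, so D is a knave.
With that fixed, C's statement is false, so C is a knave.

A: knight, B: knight, C: knave, D: knave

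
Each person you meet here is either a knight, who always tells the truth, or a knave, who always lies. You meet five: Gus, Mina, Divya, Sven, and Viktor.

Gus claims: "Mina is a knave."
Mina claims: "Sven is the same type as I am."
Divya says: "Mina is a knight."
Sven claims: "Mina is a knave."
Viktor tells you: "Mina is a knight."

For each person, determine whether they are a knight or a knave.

Consider Gus. Suppose Gus is a knave.
Then no assignment of the remaining roles makes every statement match its speaker's type — contradiction.
So Gus is a knight.
Consider Mina. Suppose Mina is a knight.
Then Gus's statement comes out false, contradicting Gus being a knight.
So Mina is a knave.
With that fixed, Divya's statement is false, so Divya is a knave.
With that fixed, Sven's statement is true, so Sven is a knight.
With that fixed, Viktor's statement is false, so Viktor is a knave.

Gus: knight, Mina: knave, Divya: knave, Sven: knight, Viktor: knave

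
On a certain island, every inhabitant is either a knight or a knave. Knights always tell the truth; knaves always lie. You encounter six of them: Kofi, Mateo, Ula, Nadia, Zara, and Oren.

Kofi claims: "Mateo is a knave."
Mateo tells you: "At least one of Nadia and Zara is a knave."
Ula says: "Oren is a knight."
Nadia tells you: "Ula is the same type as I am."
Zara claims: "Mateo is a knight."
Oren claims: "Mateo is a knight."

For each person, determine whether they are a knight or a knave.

Kofi: knave, Mateo: knight, Ula: knight, Nadia: knave, Zara: knight, Oren: knight

Consider Kofi. Suppose Kofi is a knight.
Then no assignment of the remaining roles makes every statement match its speaker's type — contradiction.
So Kofi is a knave.
Consider Mateo. Suppose Mateo is a knave.
Then Kofi's statement comes out true, contradicting Kofi being a knave.
So Mateo is a knight.
With that fixed, Zara's statement is true, so Zara is a knight.
With that fixed, Oren's statement is true, so Oren is a knight.
With that fixed, Ula's statement is true, so Ula is a knight.
Consider Nadia. Suppose Nadia is a knight.
Then Mateo's statement comes out false, contradicting Mateo being a knight.
So Nadia is a knave.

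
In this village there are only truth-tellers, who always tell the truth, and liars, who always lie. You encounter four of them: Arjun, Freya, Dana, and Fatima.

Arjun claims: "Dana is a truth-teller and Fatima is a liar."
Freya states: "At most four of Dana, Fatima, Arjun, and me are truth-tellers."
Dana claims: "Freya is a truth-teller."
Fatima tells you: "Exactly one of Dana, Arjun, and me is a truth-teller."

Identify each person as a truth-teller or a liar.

Regardless of anyone's role, Freya's statement is true, so Freya is a truth-teller.
With that fixed, Dana's statement is true, so Dana is a truth-teller.
Consider Arjun. Suppose Arjun is a liar.
Then whichever role Fatima has, Fatima's statement has the wrong truth value — contradiction.
So Arjun is a truth-teller.
With that fixed, Fatima's statement is false, so Fatima is a liar.

Arjun: truth-teller, Freya: truth-teller, Dana: truth-teller, Fatima: liar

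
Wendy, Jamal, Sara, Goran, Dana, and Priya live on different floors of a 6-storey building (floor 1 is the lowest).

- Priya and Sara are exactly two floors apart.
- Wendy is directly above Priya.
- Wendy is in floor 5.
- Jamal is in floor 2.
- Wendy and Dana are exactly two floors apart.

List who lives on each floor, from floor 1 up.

Goran, Jamal, Dana, Priya, Wendy, Sara

From clues 1–2: Wendy is in {2,3,4,5,6}.
From clues 1–3: Priya → floor 4, Wendy → floor 5.
From clues 1–4: Jamal → floor 2, Sara → floor 6.
From clues 1–5: Goran → floor 1, Dana → floor 3.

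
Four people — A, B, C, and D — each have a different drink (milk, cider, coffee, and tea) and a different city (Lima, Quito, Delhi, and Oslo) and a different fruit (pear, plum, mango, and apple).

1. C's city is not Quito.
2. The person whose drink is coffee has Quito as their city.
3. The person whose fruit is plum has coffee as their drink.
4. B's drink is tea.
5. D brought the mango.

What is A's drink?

coffee

With clues 1–4, tea is impossible for A's drink.
With clues 1–5, cider and milk are impossible for A's drink.
That leaves coffee.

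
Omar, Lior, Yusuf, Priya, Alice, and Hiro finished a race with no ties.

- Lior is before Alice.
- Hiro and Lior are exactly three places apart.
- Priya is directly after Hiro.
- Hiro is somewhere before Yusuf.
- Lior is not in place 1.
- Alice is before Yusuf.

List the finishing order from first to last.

Hiro, Priya, Omar, Lior, Alice, Yusuf

From clue 1: Lior is in {1,2,3,4,5}.
From clues 1–3: Lior is in {1,2,4,5}.
From clues 1–4: Lior is in {1,4,5}.
From clues 1–5: Lior is in {4,5}.
From clues 1–6: Hiro → place 1, Priya → place 2, Omar → place 3, Lior → place 4, Alice → place 5, Yusuf → place 6.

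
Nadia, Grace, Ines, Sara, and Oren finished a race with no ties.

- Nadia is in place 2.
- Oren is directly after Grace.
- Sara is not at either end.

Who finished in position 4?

Grace

With clue 1, Nadia is ruled out for place 4.
With clues 1–2, Ines and Sara are ruled out for place 4.
With clues 1–3, Oren is ruled out for place 4.
So place 4 is Grace.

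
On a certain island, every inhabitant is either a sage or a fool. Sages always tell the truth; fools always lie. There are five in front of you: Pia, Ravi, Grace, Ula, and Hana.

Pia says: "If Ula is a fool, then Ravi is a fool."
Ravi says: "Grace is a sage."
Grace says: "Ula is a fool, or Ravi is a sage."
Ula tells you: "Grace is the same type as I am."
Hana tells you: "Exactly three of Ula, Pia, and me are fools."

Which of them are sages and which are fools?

Consider Pia. Suppose Pia is a fool.
Then no assignment of the remaining roles makes every statement match its speaker's type — contradiction.
So Pia is a sage.
With that fixed, Hana's statement is false, so Hana is a fool.
Consider Ravi. Suppose Ravi is a fool.
Then no assignment of the remaining roles makes every statement match its speaker's type — contradiction.
So Ravi is a sage.
With that fixed, Grace's statement is true, so Grace is a sage.
Consider Ula. Suppose Ula is a fool.
Then Pia's statement comes out false, contradicting Pia being a sage.
So Ula is a sage.

Pia: sage, Ravi: sage, Grace: sage, Ula: sage, Hana: fool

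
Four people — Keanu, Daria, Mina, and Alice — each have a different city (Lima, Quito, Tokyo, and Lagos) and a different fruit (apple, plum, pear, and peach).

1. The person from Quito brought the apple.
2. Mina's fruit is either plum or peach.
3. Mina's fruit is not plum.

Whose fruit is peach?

With clues 1–3, Alice, Daria, and Keanu are impossible for the one with fruit peach.
That leaves Mina.

Mina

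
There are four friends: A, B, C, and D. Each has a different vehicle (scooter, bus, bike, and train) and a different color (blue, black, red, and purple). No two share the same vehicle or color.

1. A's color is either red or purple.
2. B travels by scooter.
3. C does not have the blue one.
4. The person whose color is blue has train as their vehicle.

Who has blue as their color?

D

Clue 1 rules out A for the one with color blue.
With clues 1–3, C is impossible for the one with color blue.
With clues 1–4, B is impossible for the one with color blue.
That leaves D.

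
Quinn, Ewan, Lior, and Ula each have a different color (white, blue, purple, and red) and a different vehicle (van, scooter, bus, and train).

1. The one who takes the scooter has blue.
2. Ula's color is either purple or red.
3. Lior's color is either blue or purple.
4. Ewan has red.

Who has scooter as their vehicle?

With clues 1–2, Ula is impossible for the one with vehicle scooter.
With clues 1–4, Ewan and Quinn are impossible for the one with vehicle scooter.
That leaves Lior.

Lior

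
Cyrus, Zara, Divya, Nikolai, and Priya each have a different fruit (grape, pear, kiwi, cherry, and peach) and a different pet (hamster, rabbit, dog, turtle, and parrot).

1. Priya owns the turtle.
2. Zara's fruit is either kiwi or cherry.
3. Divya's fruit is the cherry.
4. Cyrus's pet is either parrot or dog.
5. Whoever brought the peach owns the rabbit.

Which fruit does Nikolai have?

With clues 1–3, cherry and kiwi are impossible for Nikolai's fruit.
With clues 1–5, grape and pear are impossible for Nikolai's fruit.
That leaves peach.

peach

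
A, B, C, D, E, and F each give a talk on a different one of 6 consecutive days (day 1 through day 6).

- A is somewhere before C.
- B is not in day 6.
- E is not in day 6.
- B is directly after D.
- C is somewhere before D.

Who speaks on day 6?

F

With clue 1, A is ruled out for day 6.
With clues 1–2, B is ruled out for day 6.
With clues 1–3, E is ruled out for day 6.
With clues 1–4, D is ruled out for day 6.
With clues 1–5, C is ruled out for day 6.
So day 6 is F.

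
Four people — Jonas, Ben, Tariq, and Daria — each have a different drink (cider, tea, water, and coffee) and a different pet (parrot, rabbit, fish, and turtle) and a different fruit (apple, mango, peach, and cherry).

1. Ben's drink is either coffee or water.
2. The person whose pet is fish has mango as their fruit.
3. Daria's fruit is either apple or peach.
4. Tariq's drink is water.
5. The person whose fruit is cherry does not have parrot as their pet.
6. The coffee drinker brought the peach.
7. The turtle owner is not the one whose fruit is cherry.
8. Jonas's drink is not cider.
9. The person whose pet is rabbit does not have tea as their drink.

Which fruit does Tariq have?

cherry

With clues 1–6, apple and peach are impossible for Tariq's fruit.
With clues 1–9, mango is impossible for Tariq's fruit.
That leaves cherry.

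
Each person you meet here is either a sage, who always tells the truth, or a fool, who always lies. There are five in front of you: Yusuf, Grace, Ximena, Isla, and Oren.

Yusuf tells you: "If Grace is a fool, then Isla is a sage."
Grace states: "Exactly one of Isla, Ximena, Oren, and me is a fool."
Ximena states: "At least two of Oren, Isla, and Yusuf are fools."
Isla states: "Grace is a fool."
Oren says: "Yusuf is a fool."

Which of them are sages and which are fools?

Yusuf: sage, Grace: fool, Ximena: fool, Isla: sage, Oren: fool

Consider Yusuf. Suppose Yusuf is a fool.
Then no assignment of the remaining roles makes every statement match its speaker's type — contradiction.
So Yusuf is a sage.
With that fixed, Oren's statement is false, so Oren is a fool.
Consider Grace. Suppose Grace is a sage.
Then no assignment of the remaining roles makes every statement match its speaker's type — contradiction.
So Grace is a fool.
With that fixed, Isla's statement is true, so Isla is a sage.
With that fixed, Ximena's statement is false, so Ximena is a fool.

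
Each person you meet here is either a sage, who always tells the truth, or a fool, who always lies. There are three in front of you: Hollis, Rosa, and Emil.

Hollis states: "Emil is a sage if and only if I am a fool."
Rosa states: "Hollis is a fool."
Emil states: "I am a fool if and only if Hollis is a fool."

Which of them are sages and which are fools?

Consider Hollis. Suppose Hollis is a fool.
Then whichever role Emil has, Emil's statement has the wrong truth value — contradiction.
So Hollis is a sage.
With that fixed, Rosa's statement is false, so Rosa is a fool.
Consider Emil. Suppose Emil is a sage.
Then Hollis's statement comes out false, contradicting Hollis being a sage.
So Emil is a fool.

Hollis: sage, Rosa: fool, Emil: fool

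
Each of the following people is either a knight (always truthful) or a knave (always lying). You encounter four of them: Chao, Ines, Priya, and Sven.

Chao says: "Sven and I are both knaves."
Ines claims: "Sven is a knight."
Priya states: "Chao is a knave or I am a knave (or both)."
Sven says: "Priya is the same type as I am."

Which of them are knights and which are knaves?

Chao: knave, Ines: knight, Priya: knight, Sven: knight

Consider Chao. Suppose Chao is a knight.
Then Chao's own statement would have to be true, but it can't be — contradiction.
So Chao is a knave.
With that fixed, Priya's statement is true, so Priya is a knight.
Consider Ines. Suppose Ines is a knave.
Then no assignment of the remaining roles makes every statement match its speaker's type — contradiction.
So Ines is a knight.
Consider Sven. Suppose Sven is a knave.
Then Chao's statement comes out true, contradicting Chao being a knave.
So Sven is a knight.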